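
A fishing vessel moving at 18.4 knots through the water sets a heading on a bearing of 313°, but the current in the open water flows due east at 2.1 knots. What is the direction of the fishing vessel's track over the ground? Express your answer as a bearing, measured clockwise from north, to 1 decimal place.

317.9°

Taking east as x and north as y: velocity relative to the water = (-13.457, 12.549) knots; the water relative to ground = (2.100, 0.000) knots.
Velocity relative to ground = (-13.457, 12.549) + (2.100, 0.000) = (-11.357, 12.549) knots.
Bearing = atan2(-11.36, 12.55) = 317.85° clockwise from north.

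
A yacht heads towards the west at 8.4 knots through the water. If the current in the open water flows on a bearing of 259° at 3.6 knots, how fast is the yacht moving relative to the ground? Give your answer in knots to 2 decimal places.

Taking east as x and north as y: velocity relative to the water = (-8.400, 0.000) knots; the water relative to ground = (-3.534, -0.687) knots.
Velocity relative to ground = (-8.400, 0.000) + (-3.534, -0.687) = (-11.934, -0.687) knots.
Speed = |(-11.934, -0.687)| = 11.954 knots.

11.95 knots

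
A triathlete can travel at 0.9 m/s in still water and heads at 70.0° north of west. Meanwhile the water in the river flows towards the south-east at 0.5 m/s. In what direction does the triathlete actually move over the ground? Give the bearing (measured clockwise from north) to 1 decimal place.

Taking east as x and north as y: velocity relative to the water = (-0.308, 0.846) m/s; the water relative to ground = (0.354, -0.354) m/s.
Velocity relative to ground = (-0.308, 0.846) + (0.354, -0.354) = (0.046, 0.492) m/s.
Bearing = atan2(0.05, 0.49) = 5.31° clockwise from north.

005.3°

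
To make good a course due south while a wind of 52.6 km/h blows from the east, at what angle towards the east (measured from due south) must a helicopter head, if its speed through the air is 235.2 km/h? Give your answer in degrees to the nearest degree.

The wind pushes perpendicular to the desired track; the heading must have a component into the wind equal to 52.6 km/h: 235.2 sin θ = 52.6.
sin θ = 0.2236, so θ = 12.923°.

13°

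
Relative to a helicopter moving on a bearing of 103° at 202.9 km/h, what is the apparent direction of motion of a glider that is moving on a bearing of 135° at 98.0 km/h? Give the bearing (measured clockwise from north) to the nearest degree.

260°

Taking east as x and north as y: glider velocity = (69.296, -69.296) km/h; helicopter velocity = (197.700, -45.643) km/h.
Velocity of glider relative to helicopter = (69.296, -69.296) − (197.700, -45.643) = (-128.403, -23.654) km/h.
Bearing = atan2(-128.40, -23.65) = 259.56° clockwise from north.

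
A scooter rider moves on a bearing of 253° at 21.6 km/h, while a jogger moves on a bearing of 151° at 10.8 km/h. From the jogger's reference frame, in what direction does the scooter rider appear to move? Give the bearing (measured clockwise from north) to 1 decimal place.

276.9°

Taking east as x and north as y: scooter rider velocity = (-20.656, -6.315) km/h; jogger velocity = (5.236, -9.446) km/h.
Velocity of scooter rider relative to jogger = (-20.656, -6.315) − (5.236, -9.446) = (-25.892, 3.131) km/h.
Bearing = atan2(-25.89, 3.13) = 276.89° clockwise from north.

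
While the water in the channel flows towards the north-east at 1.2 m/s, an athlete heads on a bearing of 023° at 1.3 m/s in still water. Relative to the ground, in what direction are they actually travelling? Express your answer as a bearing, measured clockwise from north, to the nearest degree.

034°

Taking east as x and north as y: velocity relative to the water = (0.508, 1.197) m/s; the water relative to ground = (0.849, 0.849) m/s.
Velocity relative to ground = (0.508, 1.197) + (0.849, 0.849) = (1.356, 2.045) m/s.
Bearing = atan2(1.36, 2.05) = 33.55° clockwise from north.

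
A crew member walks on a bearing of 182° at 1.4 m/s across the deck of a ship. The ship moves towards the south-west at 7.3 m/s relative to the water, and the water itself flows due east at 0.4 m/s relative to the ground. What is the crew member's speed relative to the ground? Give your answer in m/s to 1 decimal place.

8.1 m/s

In east/north components (m/s): crew member relative to ship = (-0.049, -1.399); ship relative to water = (-5.162, -5.162); water relative to ground = (0.400, 0.000).
Sum = (-4.811, -6.561) m/s.
Speed = |(-4.811, -6.561)| = 8.136 m/s.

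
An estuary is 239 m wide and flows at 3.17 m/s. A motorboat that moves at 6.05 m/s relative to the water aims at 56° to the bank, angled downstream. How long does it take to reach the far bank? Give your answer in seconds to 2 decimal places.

47.65 s

The component of the motorboat's velocity perpendicular to the bank is 6.05 × sin 56° = 5.016 m/s.
Only the cross-stream component determines the crossing time; the current contributes nothing perpendicular to the bank.
Time = 239 / 5.016 = 47.651 s.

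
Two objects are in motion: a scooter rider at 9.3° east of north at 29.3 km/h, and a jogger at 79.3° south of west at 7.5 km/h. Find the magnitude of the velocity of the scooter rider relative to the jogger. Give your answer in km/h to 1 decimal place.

36.8 km/h

Taking east as x and north as y: scooter rider velocity = (4.735, 28.915) km/h; jogger velocity = (-1.392, -7.370) km/h.
Velocity of scooter rider relative to jogger = (4.735, 28.915) − (-1.392, -7.370) = (6.127, 36.284) km/h.
Magnitude = |(6.127, 36.284)| = 36.798 km/h.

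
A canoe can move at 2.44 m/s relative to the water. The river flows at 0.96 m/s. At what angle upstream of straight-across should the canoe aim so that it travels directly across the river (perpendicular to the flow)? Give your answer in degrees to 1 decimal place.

23.2°

To cancel the current, the upstream component of the canoe's velocity must equal the flow: 2.44 sin θ = 0.96.
sin θ = 0.96 / 2.44 = 0.3934.
θ = arcsin(0.3934) = 23.169°.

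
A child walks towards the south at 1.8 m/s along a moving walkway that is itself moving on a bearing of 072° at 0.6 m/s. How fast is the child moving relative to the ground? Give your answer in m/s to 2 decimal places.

1.71 m/s

Taking east as x and north as y: moving walkway velocity = (0.571, 0.185) m/s; child velocity relative to moving walkway = (0.000, -1.800) m/s.
Velocity relative to ground = (0.571, 0.185) + (0.000, -1.800) = (0.571, -1.615) m/s.
Speed = |(0.571, -1.615)| = 1.712 m/s.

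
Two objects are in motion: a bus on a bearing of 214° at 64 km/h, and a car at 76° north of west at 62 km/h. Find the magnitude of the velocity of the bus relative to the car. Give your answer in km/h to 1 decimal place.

115.1 km/h

Taking east as x and north as y: bus velocity = (-35.788, -53.058) km/h; car velocity = (-14.999, 60.158) km/h.
Velocity of bus relative to car = (-35.788, -53.058) − (-14.999, 60.158) = (-20.789, -113.217) km/h.
Magnitude = |(-20.789, -113.217)| = 115.110 km/h.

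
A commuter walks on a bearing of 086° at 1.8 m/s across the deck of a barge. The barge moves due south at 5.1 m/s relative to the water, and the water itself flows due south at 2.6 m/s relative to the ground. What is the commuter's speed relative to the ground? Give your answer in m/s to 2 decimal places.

In east/north components (m/s): commuter relative to barge = (1.796, 0.126); barge relative to water = (0.000, -5.100); water relative to ground = (0.000, -2.600).
Sum = (1.796, -7.574) m/s.
Speed = |(1.796, -7.574)| = 7.784 m/s.

7.78 m/s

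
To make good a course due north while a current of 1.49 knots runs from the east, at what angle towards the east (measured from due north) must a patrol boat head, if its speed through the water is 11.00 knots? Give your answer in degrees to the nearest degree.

The current pushes perpendicular to the desired track; the heading must have a component into the current equal to 1.49 knots: 11.00 sin θ = 1.49.
sin θ = 0.1355, so θ = 7.785°.

8°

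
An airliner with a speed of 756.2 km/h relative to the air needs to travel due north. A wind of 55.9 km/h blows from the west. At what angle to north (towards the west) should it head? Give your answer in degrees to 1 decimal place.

4.2°

The wind pushes perpendicular to the desired track; the heading must have a component into the wind equal to 55.9 km/h: 756.2 sin θ = 55.9.
sin θ = 0.0739, so θ = 4.239°.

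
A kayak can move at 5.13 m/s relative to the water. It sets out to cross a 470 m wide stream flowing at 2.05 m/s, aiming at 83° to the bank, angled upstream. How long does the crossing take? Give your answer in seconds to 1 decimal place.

The component of the kayak's velocity perpendicular to the bank is 5.13 × sin 83° = 5.092 m/s.
Only the cross-stream component determines the crossing time; the current contributes nothing perpendicular to the bank.
Time = 470 / 5.092 = 92.306 s.

92.3 s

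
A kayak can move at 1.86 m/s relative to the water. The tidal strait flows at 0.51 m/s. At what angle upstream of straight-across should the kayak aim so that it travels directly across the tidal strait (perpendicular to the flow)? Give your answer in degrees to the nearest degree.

To cancel the current, the upstream component of the kayak's velocity must equal the flow: 1.86 sin θ = 0.51.
sin θ = 0.51 / 1.86 = 0.2742.
θ = arcsin(0.2742) = 15.914°.

16°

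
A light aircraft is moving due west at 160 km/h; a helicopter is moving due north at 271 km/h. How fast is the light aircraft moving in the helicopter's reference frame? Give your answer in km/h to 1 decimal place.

Taking east as x and north as y: light aircraft velocity = (-160.000, 0.000) km/h; helicopter velocity = (0.000, 271.000) km/h.
Velocity of light aircraft relative to helicopter = (-160.000, 0.000) − (0.000, 271.000) = (-160.000, -271.000) km/h.
Magnitude = |(-160.000, -271.000)| = 314.708 km/h.

314.7 km/h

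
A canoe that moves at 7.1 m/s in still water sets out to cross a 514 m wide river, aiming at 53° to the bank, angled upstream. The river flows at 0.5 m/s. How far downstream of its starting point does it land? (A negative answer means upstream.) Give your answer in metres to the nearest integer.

-342 m

Perpendicular speed = 5.670 m/s; crossing time = 514 / 5.670 = 90.648 s.
Net downstream speed = -3.773 m/s.
Drift = -3.773 × 90.648 = -342.003 m (upstream).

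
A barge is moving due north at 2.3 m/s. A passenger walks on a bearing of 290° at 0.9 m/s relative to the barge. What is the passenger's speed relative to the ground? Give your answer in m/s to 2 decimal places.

2.74 m/s

Taking east as x and north as y: barge velocity = (0.000, 2.300) m/s; passenger velocity relative to barge = (-0.846, 0.308) m/s.
Velocity relative to ground = (0.000, 2.300) + (-0.846, 0.308) = (-0.846, 2.608) m/s.
Speed = |(-0.846, 2.608)| = 2.742 m/s.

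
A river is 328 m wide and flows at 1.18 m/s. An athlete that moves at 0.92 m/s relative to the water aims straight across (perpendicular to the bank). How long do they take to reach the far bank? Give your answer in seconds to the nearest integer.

357 s

The component of the athlete's velocity perpendicular to the bank is 0.92 m/s.
The flow acts along the bank and has no component across it.
Time = 328 / 0.920 = 356.522 s.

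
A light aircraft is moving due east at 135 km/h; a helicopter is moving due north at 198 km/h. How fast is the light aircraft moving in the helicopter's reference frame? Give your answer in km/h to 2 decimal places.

Taking east as x and north as y: light aircraft velocity = (135.000, 0.000) km/h; helicopter velocity = (0.000, 198.000) km/h.
Velocity of light aircraft relative to helicopter = (135.000, 0.000) − (0.000, 198.000) = (135.000, -198.000) km/h.
Magnitude = |(135.000, -198.000)| = 239.643 km/h.

239.64 km/h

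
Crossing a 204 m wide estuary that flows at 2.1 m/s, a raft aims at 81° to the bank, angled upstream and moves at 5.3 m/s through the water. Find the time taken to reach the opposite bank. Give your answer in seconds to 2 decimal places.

The component of the raft's velocity perpendicular to the bank is 5.3 × sin 81° = 5.235 m/s.
The flow acts along the bank and has no component across it.
Time = 204 / 5.235 = 38.970 s.

38.97 s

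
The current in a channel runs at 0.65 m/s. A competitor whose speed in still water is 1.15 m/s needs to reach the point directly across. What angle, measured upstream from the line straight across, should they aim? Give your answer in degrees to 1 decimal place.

34.4°

To cancel the current, the upstream component of the competitor's velocity must equal the flow: 1.15 sin θ = 0.65.
sin θ = 0.65 / 1.15 = 0.5652.
θ = arcsin(0.5652) = 34.417°.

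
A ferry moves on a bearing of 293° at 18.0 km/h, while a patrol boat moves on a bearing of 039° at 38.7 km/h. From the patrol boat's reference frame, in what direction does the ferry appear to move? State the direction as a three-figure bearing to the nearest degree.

241°

Taking east as x and north as y: ferry velocity = (-16.569, 7.033) km/h; patrol boat velocity = (24.355, 30.076) km/h.
Velocity of ferry relative to patrol boat = (-16.569, 7.033) − (24.355, 30.076) = (-40.924, -23.042) km/h.
Bearing = atan2(-40.92, -23.04) = 240.62° clockwise from north.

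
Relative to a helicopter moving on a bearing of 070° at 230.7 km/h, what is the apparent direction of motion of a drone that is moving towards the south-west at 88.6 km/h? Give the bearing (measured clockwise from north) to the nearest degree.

243°

Taking east as x and north as y: drone velocity = (-62.650, -62.650) km/h; helicopter velocity = (216.787, 78.904) km/h.
Velocity of drone relative to helicopter = (-62.650, -62.650) − (216.787, 78.904) = (-279.437, -141.554) km/h.
Bearing = atan2(-279.44, -141.55) = 243.13° clockwise from north.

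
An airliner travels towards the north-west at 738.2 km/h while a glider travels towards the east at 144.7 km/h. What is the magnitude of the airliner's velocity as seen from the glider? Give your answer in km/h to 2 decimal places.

846.72 km/h

Taking east as x and north as y: airliner velocity = (-521.986, 521.986) km/h; glider velocity = (144.700, 0.000) km/h.
Velocity of airliner relative to glider = (-521.986, 521.986) − (144.700, 0.000) = (-666.686, 521.986) km/h.
Magnitude = |(-666.686, 521.986)| = 846.723 km/h.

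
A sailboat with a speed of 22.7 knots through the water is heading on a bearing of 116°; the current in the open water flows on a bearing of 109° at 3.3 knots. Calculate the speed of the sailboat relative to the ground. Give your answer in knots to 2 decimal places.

Taking east as x and north as y: velocity relative to the water = (20.403, -9.951) knots; the water relative to ground = (3.120, -1.074) knots.
Velocity relative to ground = (20.403, -9.951) + (3.120, -1.074) = (23.523, -11.025) knots.
Speed = |(23.523, -11.025)| = 25.979 knots.

25.98 knots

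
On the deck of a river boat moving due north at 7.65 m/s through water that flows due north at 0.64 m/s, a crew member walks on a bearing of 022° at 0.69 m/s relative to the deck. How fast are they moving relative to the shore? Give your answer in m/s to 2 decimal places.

In east/north components (m/s): crew member relative to river boat = (0.258, 0.640); river boat relative to water = (0.000, 7.650); water relative to ground = (0.000, 0.640).
Sum = (0.258, 8.930) m/s.
Speed = |(0.258, 8.930)| = 8.933 m/s.

8.93 m/s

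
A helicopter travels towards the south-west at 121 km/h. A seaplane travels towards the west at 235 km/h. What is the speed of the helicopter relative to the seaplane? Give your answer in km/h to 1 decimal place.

172.2 km/h

Taking east as x and north as y: helicopter velocity = (-85.560, -85.560) km/h; seaplane velocity = (-235.000, 0.000) km/h.
Velocity of helicopter relative to seaplane = (-85.560, -85.560) − (-235.000, 0.000) = (149.440, -85.560) km/h.
Magnitude = |(149.440, -85.560)| = 172.200 km/h.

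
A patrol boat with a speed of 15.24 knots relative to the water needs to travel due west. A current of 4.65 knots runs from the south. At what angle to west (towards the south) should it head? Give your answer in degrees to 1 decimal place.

17.8°

The current pushes perpendicular to the desired track; the heading must have a component into the current equal to 4.65 knots: 15.24 sin θ = 4.65.
sin θ = 0.3051, so θ = 17.765°.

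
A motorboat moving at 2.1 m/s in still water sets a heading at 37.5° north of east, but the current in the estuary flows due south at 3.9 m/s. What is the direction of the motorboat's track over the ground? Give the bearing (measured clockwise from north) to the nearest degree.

148°

Taking east as x and north as y: velocity relative to the water = (1.666, 1.278) m/s; the water relative to ground = (0.000, -3.900) m/s.
Velocity relative to ground = (1.666, 1.278) + (0.000, -3.900) = (1.666, -2.622) m/s.
Bearing = atan2(1.67, -2.62) = 147.56° clockwise from north.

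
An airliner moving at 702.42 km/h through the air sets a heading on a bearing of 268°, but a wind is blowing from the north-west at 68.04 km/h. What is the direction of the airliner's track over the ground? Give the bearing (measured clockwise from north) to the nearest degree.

264°

Taking east as x and north as y: velocity relative to the air = (-701.992, -24.514) km/h; the air relative to ground = (48.112, -48.112) km/h.
Velocity relative to ground = (-701.992, -24.514) + (48.112, -48.112) = (-653.881, -72.626) km/h.
Bearing = atan2(-653.88, -72.63) = 263.66° clockwise from north.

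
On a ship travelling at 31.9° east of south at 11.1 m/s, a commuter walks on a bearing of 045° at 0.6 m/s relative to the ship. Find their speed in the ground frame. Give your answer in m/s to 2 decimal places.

Taking east as x and north as y: ship velocity = (5.866, -9.424) m/s; commuter velocity relative to ship = (0.424, 0.424) m/s.
Velocity relative to ground = (5.866, -9.424) + (0.424, 0.424) = (6.290, -8.999) m/s.
Speed = |(6.290, -8.999)| = 10.980 m/s.

10.98 m/s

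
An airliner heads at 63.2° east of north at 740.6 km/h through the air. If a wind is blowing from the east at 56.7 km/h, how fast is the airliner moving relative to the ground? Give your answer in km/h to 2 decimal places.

Taking east as x and north as y: velocity relative to the air = (661.049, 333.920) km/h; the air relative to ground = (-56.700, 0.000) km/h.
Velocity relative to ground = (661.049, 333.920) + (-56.700, 0.000) = (604.349, 333.920) km/h.
Speed = |(604.349, 333.920)| = 690.464 km/h.

690.46 km/h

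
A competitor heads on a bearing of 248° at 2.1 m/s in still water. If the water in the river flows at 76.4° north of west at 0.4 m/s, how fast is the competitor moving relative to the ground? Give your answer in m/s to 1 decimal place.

2.1 m/s

Taking east as x and north as y: velocity relative to the water = (-1.947, -0.787) m/s; the water relative to ground = (-0.094, 0.389) m/s.
Velocity relative to ground = (-1.947, -0.787) + (-0.094, 0.389) = (-2.041, -0.398) m/s.
Speed = |(-2.041, -0.398)| = 2.080 m/s.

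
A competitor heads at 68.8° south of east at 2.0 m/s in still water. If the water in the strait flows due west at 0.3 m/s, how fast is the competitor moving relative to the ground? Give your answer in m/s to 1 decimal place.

1.9 m/s

Taking east as x and north as y: velocity relative to the water = (0.723, -1.865) m/s; the water relative to ground = (-0.300, 0.000) m/s.
Velocity relative to ground = (0.723, -1.865) + (-0.300, 0.000) = (0.423, -1.865) m/s.
Speed = |(0.423, -1.865)| = 1.912 m/s.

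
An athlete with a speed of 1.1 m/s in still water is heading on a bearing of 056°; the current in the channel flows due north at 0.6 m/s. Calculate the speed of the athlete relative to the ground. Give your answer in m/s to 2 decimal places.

Taking east as x and north as y: velocity relative to the water = (0.912, 0.615) m/s; the water relative to ground = (0.000, 0.600) m/s.
Velocity relative to ground = (0.912, 0.615) + (0.000, 0.600) = (0.912, 1.215) m/s.
Speed = |(0.912, 1.215)| = 1.519 m/s.

1.52 m/s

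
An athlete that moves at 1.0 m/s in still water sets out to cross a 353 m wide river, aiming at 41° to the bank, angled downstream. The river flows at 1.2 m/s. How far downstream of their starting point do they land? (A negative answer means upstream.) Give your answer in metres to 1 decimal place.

1051.8 m

Perpendicular speed = 0.656 m/s; crossing time = 353 / 0.656 = 538.061 s.
Net downstream speed = 1.955 m/s.
Drift = 1.955 × 538.061 = 1051.754 m (downstream).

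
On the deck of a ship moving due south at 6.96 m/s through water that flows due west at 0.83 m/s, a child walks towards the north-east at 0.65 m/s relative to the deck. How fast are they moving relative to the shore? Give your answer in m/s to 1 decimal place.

In east/north components (m/s): child relative to ship = (0.460, 0.460); ship relative to water = (0.000, -6.960); water relative to ground = (-0.830, 0.000).
Sum = (-0.370, -6.500) m/s.
Speed = |(-0.370, -6.500)| = 6.511 m/s.

6.5 m/s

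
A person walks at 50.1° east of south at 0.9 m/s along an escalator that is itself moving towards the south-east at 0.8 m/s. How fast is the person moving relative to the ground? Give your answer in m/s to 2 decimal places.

1.70 m/s

Taking east as x and north as y: escalator velocity = (0.566, -0.566) m/s; person velocity relative to escalator = (0.690, -0.577) m/s.
Velocity relative to ground = (0.566, -0.566) + (0.690, -0.577) = (1.256, -1.143) m/s.
Speed = |(1.256, -1.143)| = 1.698 m/s.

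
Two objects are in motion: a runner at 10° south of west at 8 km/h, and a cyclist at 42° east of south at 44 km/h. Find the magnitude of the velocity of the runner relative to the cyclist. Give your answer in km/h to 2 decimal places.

Taking east as x and north as y: runner velocity = (-7.878, -1.389) km/h; cyclist velocity = (29.442, -32.698) km/h.
Velocity of runner relative to cyclist = (-7.878, -1.389) − (29.442, -32.698) = (-37.320, 31.309) km/h.
Magnitude = |(-37.320, 31.309)| = 48.714 km/h.

48.71 km/h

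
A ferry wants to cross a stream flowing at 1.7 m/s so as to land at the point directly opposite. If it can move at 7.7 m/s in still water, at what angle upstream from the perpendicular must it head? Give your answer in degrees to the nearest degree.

To cancel the current, the upstream component of the ferry's velocity must equal the flow: 7.7 sin θ = 1.7.
sin θ = 1.7 / 7.7 = 0.2208.
θ = arcsin(0.2208) = 12.755°.

13°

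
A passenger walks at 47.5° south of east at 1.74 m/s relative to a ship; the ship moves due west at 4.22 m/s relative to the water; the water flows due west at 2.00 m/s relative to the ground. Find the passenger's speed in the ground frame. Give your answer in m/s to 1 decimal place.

In east/north components (m/s): passenger relative to ship = (1.176, -1.283); ship relative to water = (-4.220, 0.000); water relative to ground = (-2.000, 0.000).
Sum = (-5.044, -1.283) m/s.
Speed = |(-5.044, -1.283)| = 5.205 m/s.

5.2 m/s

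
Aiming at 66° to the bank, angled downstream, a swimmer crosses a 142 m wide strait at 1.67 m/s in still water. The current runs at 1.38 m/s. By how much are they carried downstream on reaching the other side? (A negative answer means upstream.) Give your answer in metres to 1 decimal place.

Perpendicular speed = 1.526 m/s; crossing time = 142 / 1.526 = 93.077 s.
Net downstream speed = 2.059 m/s.
Drift = 2.059 × 93.077 = 191.669 m (downstream).

191.7 m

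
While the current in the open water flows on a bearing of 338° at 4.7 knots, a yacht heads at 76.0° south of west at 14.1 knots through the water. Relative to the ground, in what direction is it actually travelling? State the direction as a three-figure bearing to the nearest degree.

Taking east as x and north as y: velocity relative to the water = (-3.411, -13.681) knots; the water relative to ground = (-1.761, 4.358) knots.
Velocity relative to ground = (-3.411, -13.681) + (-1.761, 4.358) = (-5.172, -9.323) knots.
Bearing = atan2(-5.17, -9.32) = 209.02° clockwise from north.

209°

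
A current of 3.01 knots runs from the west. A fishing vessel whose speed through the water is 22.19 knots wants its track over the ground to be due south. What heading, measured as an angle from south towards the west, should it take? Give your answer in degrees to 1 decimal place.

7.8°

The current pushes perpendicular to the desired track; the heading must have a component into the current equal to 3.01 knots: 22.19 sin θ = 3.01.
sin θ = 0.1356, so θ = 7.796°.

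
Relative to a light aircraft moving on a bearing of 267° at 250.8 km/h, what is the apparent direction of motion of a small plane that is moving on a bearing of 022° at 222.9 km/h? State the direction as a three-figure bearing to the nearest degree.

Taking east as x and north as y: small plane velocity = (83.500, 206.669) km/h; light aircraft velocity = (-250.456, -13.126) km/h.
Velocity of small plane relative to light aircraft = (83.500, 206.669) − (-250.456, -13.126) = (333.956, 219.795) km/h.
Bearing = atan2(333.96, 219.80) = 56.65° clockwise from north.

057°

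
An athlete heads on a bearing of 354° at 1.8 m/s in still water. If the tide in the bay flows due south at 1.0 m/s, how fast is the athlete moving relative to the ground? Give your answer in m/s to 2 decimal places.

Taking east as x and north as y: velocity relative to the water = (-0.188, 1.790) m/s; the water relative to ground = (0.000, -1.000) m/s.
Velocity relative to ground = (-0.188, 1.790) + (0.000, -1.000) = (-0.188, 0.790) m/s.
Speed = |(-0.188, 0.790)| = 0.812 m/s.

0.81 m/s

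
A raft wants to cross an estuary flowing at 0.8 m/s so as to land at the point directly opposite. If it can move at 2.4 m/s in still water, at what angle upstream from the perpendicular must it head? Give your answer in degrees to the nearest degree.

To cancel the current, the upstream component of the raft's velocity must equal the flow: 2.4 sin θ = 0.8.
sin θ = 0.8 / 2.4 = 0.3333.
θ = arcsin(0.3333) = 19.471°.

19°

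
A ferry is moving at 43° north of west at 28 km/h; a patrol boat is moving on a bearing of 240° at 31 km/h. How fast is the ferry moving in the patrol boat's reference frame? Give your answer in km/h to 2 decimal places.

35.18 km/h

Taking east as x and north as y: ferry velocity = (-20.478, 19.096) km/h; patrol boat velocity = (-26.847, -15.500) km/h.
Velocity of ferry relative to patrol boat = (-20.478, 19.096) − (-26.847, -15.500) = (6.369, 34.596) km/h.
Magnitude = |(6.369, 34.596)| = 35.177 km/h.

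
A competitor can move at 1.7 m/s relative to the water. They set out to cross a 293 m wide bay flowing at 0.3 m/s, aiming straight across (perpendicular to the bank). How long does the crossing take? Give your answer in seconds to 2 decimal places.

172.35 s

The component of the competitor's velocity perpendicular to the bank is 1.7 m/s.
Only the cross-stream component determines the crossing time; the current contributes nothing perpendicular to the bank.
Time = 293 / 1.700 = 172.353 s.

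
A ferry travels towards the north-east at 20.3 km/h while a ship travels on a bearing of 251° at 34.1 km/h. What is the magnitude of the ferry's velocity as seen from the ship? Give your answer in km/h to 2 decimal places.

Taking east as x and north as y: ferry velocity = (14.354, 14.354) km/h; ship velocity = (-32.242, -11.102) km/h.
Velocity of ferry relative to ship = (14.354, 14.354) − (-32.242, -11.102) = (46.596, 25.456) km/h.
Magnitude = |(46.596, 25.456)| = 53.097 km/h.

53.10 km/h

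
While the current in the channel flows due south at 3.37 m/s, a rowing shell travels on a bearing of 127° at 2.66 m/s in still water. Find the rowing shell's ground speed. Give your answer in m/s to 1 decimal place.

5.4 m/s

Taking east as x and north as y: velocity relative to the water = (2.124, -1.601) m/s; the water relative to ground = (0.000, -3.370) m/s.
Velocity relative to ground = (2.124, -1.601) + (0.000, -3.370) = (2.124, -4.971) m/s.
Speed = |(2.124, -4.971)| = 5.406 m/s.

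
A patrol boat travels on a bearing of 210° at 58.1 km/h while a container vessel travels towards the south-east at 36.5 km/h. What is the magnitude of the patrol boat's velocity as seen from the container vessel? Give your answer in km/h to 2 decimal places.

Taking east as x and north as y: patrol boat velocity = (-29.050, -50.316) km/h; container vessel velocity = (25.809, -25.809) km/h.
Velocity of patrol boat relative to container vessel = (-29.050, -50.316) − (25.809, -25.809) = (-54.859, -24.507) km/h.
Magnitude = |(-54.859, -24.507)| = 60.084 km/h.

60.08 km/h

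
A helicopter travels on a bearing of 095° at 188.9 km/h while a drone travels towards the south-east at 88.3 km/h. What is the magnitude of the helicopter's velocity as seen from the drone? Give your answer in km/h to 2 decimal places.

133.88 km/h

Taking east as x and north as y: helicopter velocity = (188.181, -16.464) km/h; drone velocity = (62.438, -62.438) km/h.
Velocity of helicopter relative to drone = (188.181, -16.464) − (62.438, -62.438) = (125.744, 45.974) km/h.
Magnitude = |(125.744, 45.974)| = 133.884 km/h.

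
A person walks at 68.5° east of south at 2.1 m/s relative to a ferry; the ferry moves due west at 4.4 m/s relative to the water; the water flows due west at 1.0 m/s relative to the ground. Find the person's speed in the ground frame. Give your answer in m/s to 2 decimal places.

In east/north components (m/s): person relative to ferry = (1.954, -0.770); ferry relative to water = (-4.400, 0.000); water relative to ground = (-1.000, 0.000).
Sum = (-3.446, -0.770) m/s.
Speed = |(-3.446, -0.770)| = 3.531 m/s.

3.53 m/s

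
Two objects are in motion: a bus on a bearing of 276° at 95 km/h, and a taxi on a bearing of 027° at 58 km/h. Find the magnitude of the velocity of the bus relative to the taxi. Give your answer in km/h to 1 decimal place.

Taking east as x and north as y: bus velocity = (-94.480, 9.930) km/h; taxi velocity = (26.331, 51.678) km/h.
Velocity of bus relative to taxi = (-94.480, 9.930) − (26.331, 51.678) = (-120.811, -41.748) km/h.
Magnitude = |(-120.811, -41.748)| = 127.821 km/h.

127.8 km/h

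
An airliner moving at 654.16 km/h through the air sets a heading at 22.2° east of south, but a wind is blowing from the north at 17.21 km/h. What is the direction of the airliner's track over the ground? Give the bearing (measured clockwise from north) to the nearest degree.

158°

Taking east as x and north as y: velocity relative to the air = (247.168, -605.668) km/h; the air relative to ground = (0.000, -17.210) km/h.
Velocity relative to ground = (247.168, -605.668) + (0.000, -17.210) = (247.168, -622.878) km/h.
Bearing = atan2(247.17, -622.88) = 158.36° clockwise from north.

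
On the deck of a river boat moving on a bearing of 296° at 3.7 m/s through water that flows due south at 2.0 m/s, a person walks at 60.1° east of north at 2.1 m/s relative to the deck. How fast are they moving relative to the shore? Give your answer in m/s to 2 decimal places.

In east/north components (m/s): person relative to river boat = (1.820, 1.047); river boat relative to water = (-3.326, 1.622); water relative to ground = (0.000, -2.000).
Sum = (-1.505, 0.669) m/s.
Speed = |(-1.505, 0.669)| = 1.647 m/s.

1.65 m/s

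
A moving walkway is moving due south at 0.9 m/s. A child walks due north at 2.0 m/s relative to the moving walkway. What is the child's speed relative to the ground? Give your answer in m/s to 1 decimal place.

1.1 m/s

Taking east as x and north as y: moving walkway velocity = (0.000, -0.900) m/s; child velocity relative to moving walkway = (0.000, 2.000) m/s.
Velocity relative to ground = (0.000, -0.900) + (0.000, 2.000) = (0.000, 1.100) m/s.
Speed = |(0.000, 1.100)| = 1.100 m/s.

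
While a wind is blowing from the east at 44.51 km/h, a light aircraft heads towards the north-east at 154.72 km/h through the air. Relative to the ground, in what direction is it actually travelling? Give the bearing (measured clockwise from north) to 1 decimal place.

Taking east as x and north as y: velocity relative to the air = (109.404, 109.404) km/h; the air relative to ground = (-44.510, 0.000) km/h.
Velocity relative to ground = (109.404, 109.404) + (-44.510, 0.000) = (64.894, 109.404) km/h.
Bearing = atan2(64.89, 109.40) = 30.67° clockwise from north.

030.7°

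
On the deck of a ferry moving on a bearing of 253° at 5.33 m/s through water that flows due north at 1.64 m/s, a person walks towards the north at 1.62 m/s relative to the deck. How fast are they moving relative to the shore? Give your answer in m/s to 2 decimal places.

5.37 m/s

In east/north components (m/s): person relative to ferry = (0.000, 1.620); ferry relative to water = (-5.097, -1.558); water relative to ground = (0.000, 1.640).
Sum = (-5.097, 1.702) m/s.
Speed = |(-5.097, 1.702)| = 5.374 m/s.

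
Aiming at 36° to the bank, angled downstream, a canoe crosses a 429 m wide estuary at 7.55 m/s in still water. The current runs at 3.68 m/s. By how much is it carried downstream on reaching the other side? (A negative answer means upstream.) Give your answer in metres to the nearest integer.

Perpendicular speed = 4.438 m/s; crossing time = 429 / 4.438 = 96.670 s.
Net downstream speed = 9.788 m/s.
Drift = 9.788 × 96.670 = 946.213 m (downstream).

946 m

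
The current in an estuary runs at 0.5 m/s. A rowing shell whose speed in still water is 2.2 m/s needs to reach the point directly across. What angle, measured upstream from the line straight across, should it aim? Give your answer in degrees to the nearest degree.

13°

To cancel the current, the upstream component of the rowing shell's velocity must equal the flow: 2.2 sin θ = 0.5.
sin θ = 0.5 / 2.2 = 0.2273.
θ = arcsin(0.2273) = 13.137°.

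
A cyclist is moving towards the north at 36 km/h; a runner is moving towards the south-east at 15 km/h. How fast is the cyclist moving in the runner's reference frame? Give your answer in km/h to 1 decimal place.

47.8 km/h

Taking east as x and north as y: cyclist velocity = (0.000, 36.000) km/h; runner velocity = (10.607, -10.607) km/h.
Velocity of cyclist relative to runner = (0.000, 36.000) − (10.607, -10.607) = (-10.607, 46.607) km/h.
Magnitude = |(-10.607, 46.607)| = 47.798 km/h.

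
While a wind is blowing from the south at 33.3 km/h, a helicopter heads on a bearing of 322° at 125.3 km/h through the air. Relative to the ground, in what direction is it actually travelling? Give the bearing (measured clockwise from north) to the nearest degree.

330°

Taking east as x and north as y: velocity relative to the air = (-77.142, 98.738) km/h; the air relative to ground = (0.000, 33.300) km/h.
Velocity relative to ground = (-77.142, 98.738) + (0.000, 33.300) = (-77.142, 132.038) km/h.
Bearing = atan2(-77.14, 132.04) = 329.70° clockwise from north.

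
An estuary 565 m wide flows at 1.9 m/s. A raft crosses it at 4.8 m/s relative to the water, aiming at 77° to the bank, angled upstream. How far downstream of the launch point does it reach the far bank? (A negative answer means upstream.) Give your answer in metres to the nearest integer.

Perpendicular speed = 4.677 m/s; crossing time = 565 / 4.677 = 120.805 s.
Net downstream speed = 0.820 m/s.
Drift = 0.820 × 120.805 = 99.088 m (downstream).

99 m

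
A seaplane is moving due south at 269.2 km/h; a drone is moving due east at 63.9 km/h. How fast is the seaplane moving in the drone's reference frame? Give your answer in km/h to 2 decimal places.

Taking east as x and north as y: seaplane velocity = (0.000, -269.200) km/h; drone velocity = (63.900, 0.000) km/h.
Velocity of seaplane relative to drone = (0.000, -269.200) − (63.900, 0.000) = (-63.900, -269.200) km/h.
Magnitude = |(-63.900, -269.200)| = 276.680 km/h.

276.68 km/h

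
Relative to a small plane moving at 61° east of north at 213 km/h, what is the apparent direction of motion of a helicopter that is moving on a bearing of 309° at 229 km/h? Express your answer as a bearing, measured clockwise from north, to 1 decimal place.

276.4°

Taking east as x and north as y: helicopter velocity = (-177.966, 144.114) km/h; small plane velocity = (186.294, 103.264) km/h.
Velocity of helicopter relative to small plane = (-177.966, 144.114) − (186.294, 103.264) = (-364.260, 40.850) km/h.
Bearing = atan2(-364.26, 40.85) = 276.40° clockwise from north.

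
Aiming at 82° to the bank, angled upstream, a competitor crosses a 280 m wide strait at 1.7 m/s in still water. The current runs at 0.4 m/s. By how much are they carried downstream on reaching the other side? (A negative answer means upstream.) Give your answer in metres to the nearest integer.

Perpendicular speed = 1.683 m/s; crossing time = 280 / 1.683 = 166.325 s.
Net downstream speed = 0.163 m/s.
Drift = 0.163 × 166.325 = 27.178 m (downstream).

27 m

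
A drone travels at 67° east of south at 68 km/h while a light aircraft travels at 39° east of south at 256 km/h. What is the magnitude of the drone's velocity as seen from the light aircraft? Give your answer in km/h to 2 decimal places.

198.54 km/h

Taking east as x and north as y: drone velocity = (62.594, -26.570) km/h; light aircraft velocity = (161.106, -198.949) km/h.
Velocity of drone relative to light aircraft = (62.594, -26.570) − (161.106, -198.949) = (-98.512, 172.380) km/h.
Magnitude = |(-98.512, 172.380)| = 198.543 km/h.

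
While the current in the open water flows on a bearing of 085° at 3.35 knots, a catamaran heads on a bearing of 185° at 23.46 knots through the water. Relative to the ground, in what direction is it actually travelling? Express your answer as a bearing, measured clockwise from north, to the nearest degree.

Taking east as x and north as y: velocity relative to the water = (-2.045, -23.371) knots; the water relative to ground = (3.337, 0.292) knots.
Velocity relative to ground = (-2.045, -23.371) + (3.337, 0.292) = (1.293, -23.079) knots.
Bearing = atan2(1.29, -23.08) = 176.79° clockwise from north.

177°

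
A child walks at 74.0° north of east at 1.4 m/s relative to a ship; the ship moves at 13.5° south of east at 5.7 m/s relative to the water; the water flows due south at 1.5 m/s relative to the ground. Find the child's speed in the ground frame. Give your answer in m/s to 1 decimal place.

6.1 m/s

In east/north components (m/s): child relative to ship = (0.386, 1.346); ship relative to water = (5.543, -1.331); water relative to ground = (0.000, -1.500).
Sum = (5.928, -1.485) m/s.
Speed = |(5.928, -1.485)| = 6.112 m/s.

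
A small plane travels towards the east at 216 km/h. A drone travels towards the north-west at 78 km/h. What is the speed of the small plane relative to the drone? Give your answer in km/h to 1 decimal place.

Taking east as x and north as y: small plane velocity = (216.000, 0.000) km/h; drone velocity = (-55.154, 55.154) km/h.
Velocity of small plane relative to drone = (216.000, 0.000) − (-55.154, 55.154) = (271.154, -55.154) km/h.
Magnitude = |(271.154, -55.154)| = 276.707 km/h.

276.7 km/h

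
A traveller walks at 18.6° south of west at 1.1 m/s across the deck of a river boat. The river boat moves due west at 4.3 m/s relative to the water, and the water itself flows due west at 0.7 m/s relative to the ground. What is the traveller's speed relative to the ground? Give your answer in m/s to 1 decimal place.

6.1 m/s

In east/north components (m/s): traveller relative to river boat = (-1.043, -0.351); river boat relative to water = (-4.300, 0.000); water relative to ground = (-0.700, 0.000).
Sum = (-6.043, -0.351) m/s.
Speed = |(-6.043, -0.351)| = 6.053 m/s.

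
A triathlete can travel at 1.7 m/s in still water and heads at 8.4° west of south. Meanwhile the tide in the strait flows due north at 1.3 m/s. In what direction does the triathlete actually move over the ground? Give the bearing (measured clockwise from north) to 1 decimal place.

213.0°

Taking east as x and north as y: velocity relative to the water = (-0.248, -1.682) m/s; the water relative to ground = (0.000, 1.300) m/s.
Velocity relative to ground = (-0.248, -1.682) + (0.000, 1.300) = (-0.248, -0.382) m/s.
Bearing = atan2(-0.25, -0.38) = 213.04° clockwise from north.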